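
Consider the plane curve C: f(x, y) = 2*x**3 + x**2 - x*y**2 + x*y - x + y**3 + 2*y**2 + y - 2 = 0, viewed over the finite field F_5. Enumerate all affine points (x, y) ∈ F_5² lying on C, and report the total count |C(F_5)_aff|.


Affine F_5-points: {(1, 0), (2, 1), (2, 2), (3, 2), (4, 4)}; count = 5.

For each of the 25 pairs (x, y) ∈ F_5², evaluate f(x, y) mod 5. Record the zeros.
  x = 0: [0↦3, 1↦2, 2↦1, 3↦1, 4↦3]  zeros at y ∈ ∅
  x = 1: [0↦0, 1↦4, 2↦1, 3↦2, 4↦3]  zeros at y ∈ {0}
  x = 2: [0↦1, 1↦0, 2↦0, 3↦2, 4↦2]  zeros at y ∈ {1, 2}
  x = 3: [0↦3, 1↦2, 2↦0, 3↦3, 4↦2]  zeros at y ∈ {2}
  x = 4: [0↦3, 1↦2, 2↦3, 3↦2, 4↦0]  zeros at y ∈ {4}
Collecting zeros: affine points = {(1, 0), (2, 1), (2, 2), (3, 2), (4, 4)}.
Total count |C(F_5)_aff| = 5.


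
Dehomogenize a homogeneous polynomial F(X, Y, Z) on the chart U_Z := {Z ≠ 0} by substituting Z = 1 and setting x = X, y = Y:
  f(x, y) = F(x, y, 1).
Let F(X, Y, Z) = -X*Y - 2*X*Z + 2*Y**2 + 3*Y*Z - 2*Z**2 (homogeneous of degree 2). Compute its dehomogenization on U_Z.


f(x, y) = -x*y - 2*x + 2*y**2 + 3*y - 2

On U_Z we set Z = 1. Each monomial c·X^i·Y^j·Z^k in F becomes c·x^i·y^j·1^k = c·x^i·y^j.
Substituting Z = 1: F(X, Y, 1) = -x*y - 2*x + 2*y**2 + 3*y - 2.
Note: deg(f) ≤ deg(F) = 2; strict inequality happens when F is divisible by Z (lost terms).


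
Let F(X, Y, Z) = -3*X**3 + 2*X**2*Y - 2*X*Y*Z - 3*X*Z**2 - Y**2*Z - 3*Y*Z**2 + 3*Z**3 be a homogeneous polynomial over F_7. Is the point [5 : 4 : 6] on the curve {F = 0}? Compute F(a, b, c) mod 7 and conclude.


F(5,4,6) ≡ 5 (mod 7); P is NOT on the curve.

Evaluate F(5, 4, 6) term-by-term (mod 7).
  -3*X**3 ↦ -3·125·1·1 = -375
  2*X**2*Y ↦ 2·25·4·1 = 200
  -2*X*Y*Z ↦ -2·5·4·6 = -240
  -3*X*Z**2 ↦ -3·5·1·36 = -540
  -Y**2*Z ↦ -1·1·16·6 = -96
  -3*Y*Z**2 ↦ -3·1·4·36 = -432
  3*Z**3 ↦ 3·1·1·216 = 648
Sum: F(5, 4, 6) = (-375) + (200) + (-240) + (-540) + (-96) + (-432) + (648) = -835.
Reducing mod 7: -835 ≡ 5 (mod 7).
Since F(a, b, c) ≡ 5 ≠ 0 (mod 7), P does NOT lie on the curve.


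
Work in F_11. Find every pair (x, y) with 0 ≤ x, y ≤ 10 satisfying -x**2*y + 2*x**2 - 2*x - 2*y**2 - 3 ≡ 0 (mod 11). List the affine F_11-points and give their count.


Affine F_11-points: {(0, 2), (0, 9), (6, 6), (6, 9), (9, 10), (10, 6), (10, 10)}; count = 7.

For each of the 121 pairs (x, y) ∈ F_11², evaluate f(x, y) mod 11. Record the zeros.
  x = 0: [0↦8, 1↦6, 2↦0, 3↦1, 4↦9, 5↦2, 6↦2, 7↦9, 8↦1, 9↦0, 10↦6]  zeros at y ∈ {2, 9}
  x = 1: [0↦8, 1↦5, 2↦9, 3↦9, 4↦5, 5↦8, 6↦7, 7↦2, 8↦4, 9↦2, 10↦7]  zeros at y ∈ ∅
  x = 2: [0↦1, 1↦6, 2↦7, 3↦4, 4↦8, 5↦8, 6↦4, 7↦7, 8↦6, 9↦1, 10↦3]  zeros at y ∈ ∅
  x = 3: [0↦9, 1↦9, 2↦5, 3↦8, 4↦7, 5↦2, 6↦4, 7↦2, 8↦7, 9↦8, 10↦5]  zeros at y ∈ ∅
  x = 4: [0↦10, 1↦3, 2↦3, 3↦10, 4↦2, 5↦1, 6↦7, 7↦9, 8↦7, 9↦1, 10↦2]  zeros at y ∈ ∅
  x = 5: [0↦4, 1↦10, 2↦1, 3↦10, 4↦4, 5↦5, 6↦2, 7↦6, 8↦6, 9↦2, 10↦5]  zeros at y ∈ ∅
  x = 6: [0↦2, 1↦8, 2↦10, 3↦8, 4↦2, 5↦3, 6↦0, 7↦4, 8↦4, 9↦0, 10↦3]  zeros at y ∈ {6, 9}
  x = 7: [0↦4, 1↦8, 2↦8, 3↦4, 4↦7, 5↦6, 6↦1, 7↦3, 8↦1, 9↦6, 10↦7]  zeros at y ∈ ∅
  x = 8: [0↦10, 1↦10, 2↦6, 3↦9, 4↦8, 5↦3, 6↦5, 7↦3, 8↦8, 9↦9, 10↦6]  zeros at y ∈ ∅
  x = 9: [0↦9, 1↦3, 2↦4, 3↦1, 4↦5, 5↦5, 6↦1, 7↦4, 8↦3, 9↦9, 10↦0]  zeros at y ∈ {10}
  x = 10: [0↦1, 1↦9, 2↦2, 3↦2, 4↦9, 5↦1, 6↦0, 7↦6, 8↦8, 9↦6, 10↦0]  zeros at y ∈ {6, 10}
Collecting zeros: affine points = {(0, 2), (0, 9), (6, 6), (6, 9), (9, 10), (10, 6), (10, 10)}.
Total count |C(F_11)_aff| = 7.


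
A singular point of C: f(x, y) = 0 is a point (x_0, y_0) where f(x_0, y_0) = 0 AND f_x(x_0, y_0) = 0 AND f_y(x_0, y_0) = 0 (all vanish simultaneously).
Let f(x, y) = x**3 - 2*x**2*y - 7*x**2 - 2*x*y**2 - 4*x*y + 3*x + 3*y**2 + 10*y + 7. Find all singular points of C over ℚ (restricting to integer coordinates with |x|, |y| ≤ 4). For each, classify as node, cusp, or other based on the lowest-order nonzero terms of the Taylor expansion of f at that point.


Singular points: {(1, -2)}; classification: cusp.

Compute partial derivatives:
  f_x = 3*x**2 - 4*x*y - 14*x - 2*y**2 - 4*y + 3.
  f_y = -2*x**2 - 4*x*y - 4*x + 6*y + 10.
Scan x_0 ∈ {−4, ..., 4}. For each x_0, f_y(x_0, y) is a polynomial in y; find its integer roots y ∈ {−4, ..., 4}, then test f_x and f at those candidates.
  x = -4: f_y(-4, y) = 22*y - 6; no integer root y with |y| ≤ 4.
  x = -3: f_y(-3, y) = 18*y + 4; no integer root y with |y| ≤ 4.
  x = -2: f_y(-2, y) = 14*y + 10; no integer root y with |y| ≤ 4.
  x = -1: f_y(-1, y) = 10*y + 12; no integer root y with |y| ≤ 4.
  x = 0: f_y(0, y) = 6*y + 10; no integer root y with |y| ≤ 4.
  x = 1: f_y(1, y) = 2*y + 4; vanishes at y ∈ {-2}. (1, -2): f_x = 0, f = 0 — SINGULAR.
  x = 2: f_y(2, y) = -2*y - 6; vanishes at y ∈ {-3}. (2, -3): f_x = 5 ≠ 0.
  x = 3: f_y(3, y) = -6*y - 20; no integer root y with |y| ≤ 4.
  x = 4: f_y(4, y) = -10*y - 38; no integer root y with |y| ≤ 4.
Only singular point on the grid: (1, -2).
Classify: substitute x = 1 + u, y = -2 + v and expand: f = u**3 - 2*u**2*v - 2*u*v**2 + v**2.
No constant or linear terms (consistent with a singular point). Quadratic part: v**2. Cubic part: u**3 - 2*u**2*v - 2*u*v**2.
The quadratic part v**2 is a perfect square, so there is a single (double) tangent line v = 0, i.e. y = -2. Restricting the cubic part to that line (v = 0) leaves u**3 ≠ 0, so f is not divisible by v and the branch is v² ≈ -u**3 to lowest order — this is a cusp.
Classification: cusp.


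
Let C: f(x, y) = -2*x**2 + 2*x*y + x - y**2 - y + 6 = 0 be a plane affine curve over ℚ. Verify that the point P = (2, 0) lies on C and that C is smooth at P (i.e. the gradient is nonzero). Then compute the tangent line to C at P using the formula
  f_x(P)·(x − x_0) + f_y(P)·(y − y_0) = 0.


Tangent line at P: -7*x + 3*y + 14 = 0.

Step 1: f(2, 0) = 0, so P lies on C.
Step 2: partial derivatives
  f_x(x, y) = -4*x + 2*y + 1, f_y(x, y) = 2*x - 2*y - 1.
  f_x(P) = -7, f_y(P) = 3 (gradient nonzero, so P is smooth).
Step 3: tangent line at P: -7·(x − 2) + 3·(y − 0) = 0.
Expanding: -7*x + 3*y + 14 = 0.


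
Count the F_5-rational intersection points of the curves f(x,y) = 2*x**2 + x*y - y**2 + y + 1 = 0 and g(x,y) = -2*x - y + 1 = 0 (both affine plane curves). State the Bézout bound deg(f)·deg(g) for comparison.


Common zeros: {(1, 4)}; count = 1; Bézout bound = 2.

deg(f) = 2, deg(g) = 1, so Bézout bound = 2.
Scan x ∈ F_5. For each x, list the y ∈ F_5 with f(x, y) ≡ 0 and those with g(x, y) ≡ 0 (mod 5); the common zeros in that column are the intersection.
  x = 0: f ≡ 0 at y ∈ {3}; g ≡ 0 at y ∈ {1}; common: ∅.
  x = 1: f ≡ 0 at y ∈ {3, 4}; g ≡ 0 at y ∈ {4}; common: {4}.
  x = 2: f ≡ 0 at y ∈ {4}; g ≡ 0 at y ∈ {2}; common: ∅.
  x = 3: f ≡ 0 at y ∈ ∅; g ≡ 0 at y ∈ {0}; common: ∅.
  x = 4: f ≡ 0 at y ∈ ∅; g ≡ 0 at y ∈ {3}; common: ∅.
Collecting: common zeros = {(1, 4)}, so the count is 1.
Comparison with the Bézout bound: 1 ≤ 2 = deg(f)·deg(g), as expected for curves with no common component (the affine F_5-count falls short of the bound because intersections may lie at infinity, over extension fields, or carry multiplicity).


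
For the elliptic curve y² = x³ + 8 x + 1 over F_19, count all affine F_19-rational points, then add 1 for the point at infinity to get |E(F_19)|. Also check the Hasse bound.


Affine points = {(0, 1), (0, 18), (2, 5), (2, 14), (7, 1), (7, 18), (8, 8), (8, 11), (9, 2), (9, 17), (10, 6), (10, 13), (12, 1), (12, 18), (14, 8), (14, 11), (15, 0), (16, 8), (16, 11), (18, 7), (18, 12)}; affine count = 21; |E(F_19)| = 22.

Discriminant check: Δ ∝ 4a³ + 27b² = 4·8³ + 27·1² = 4·512 + 27·1 ≡ 4 (mod 19). Nonzero ⇒ E is nonsingular.
For each x ∈ F_19, compute rhs = x³ + 8·x + 1 mod 19, then count y ∈ F_19 with y² ≡ rhs.
  x = 0: rhs = 1, matching y values: 1, 18 (2 points).
  x = 1: rhs = 10, matching y values: none (0 points).
  x = 2: rhs = 6, matching y values: 5, 14 (2 points).
  x = 3: rhs = 14, matching y values: none (0 points).
  x = 4: rhs = 2, matching y values: none (0 points).
  x = 5: rhs = 14, matching y values: none (0 points).
  x = 6: rhs = 18, matching y values: none (0 points).
  x = 7: rhs = 1, matching y values: 1, 18 (2 points).
  x = 8: rhs = 7, matching y values: 8, 11 (2 points).
  x = 9: rhs = 4, matching y values: 2, 17 (2 points).
  x = 10: rhs = 17, matching y values: 6, 13 (2 points).
  x = 11: rhs = 14, matching y values: none (0 points).
  x = 12: rhs = 1, matching y values: 1, 18 (2 points).
  x = 13: rhs = 3, matching y values: none (0 points).
  x = 14: rhs = 7, matching y values: 8, 11 (2 points).
  x = 15: rhs = 0, matching y values: 0 (1 points).
  x = 16: rhs = 7, matching y values: 8, 11 (2 points).
  x = 17: rhs = 15, matching y values: none (0 points).
  x = 18: rhs = 11, matching y values: 7, 12 (2 points).
Total affine count: 21.
Full point count |E(F_19)| = 21 + 1 = 22.
Hasse bound: |22 − (19+1)| = |2| = 2 ≤ 2√19 ≈ 8.7178 ✓.


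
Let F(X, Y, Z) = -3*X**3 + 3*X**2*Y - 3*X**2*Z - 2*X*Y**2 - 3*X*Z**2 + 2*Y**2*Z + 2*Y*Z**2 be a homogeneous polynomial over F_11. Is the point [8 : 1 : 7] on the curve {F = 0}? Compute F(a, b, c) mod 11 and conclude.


F(8,1,7) ≡ 5 (mod 11); P is NOT on the curve.

Evaluate F(8, 1, 7) term-by-term (mod 11).
  -3*X**3 ↦ -3·512·1·1 = -1536
  3*X**2*Y ↦ 3·64·1·1 = 192
  -3*X**2*Z ↦ -3·64·1·7 = -1344
  -2*X*Y**2 ↦ -2·8·1·1 = -16
  -3*X*Z**2 ↦ -3·8·1·49 = -1176
  2*Y**2*Z ↦ 2·1·1·7 = 14
  2*Y*Z**2 ↦ 2·1·1·49 = 98
Sum: F(8, 1, 7) = (-1536) + (192) + (-1344) + (-16) + (-1176) + (14) + (98) = -3768.
Reducing mod 11: -3768 ≡ 5 (mod 11).
Since F(a, b, c) ≡ 5 ≠ 0 (mod 11), P does NOT lie on the curve.


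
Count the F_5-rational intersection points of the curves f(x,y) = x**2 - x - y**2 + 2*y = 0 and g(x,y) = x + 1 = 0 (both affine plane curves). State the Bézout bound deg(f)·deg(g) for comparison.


Common zeros: ∅; count = 0; Bézout bound = 2.

deg(f) = 2, deg(g) = 1, so Bézout bound = 2.
Scan x ∈ F_5. For each x, list the y ∈ F_5 with f(x, y) ≡ 0 and those with g(x, y) ≡ 0 (mod 5); the common zeros in that column are the intersection.
  x = 0: f ≡ 0 at y ∈ {0, 2}; g ≡ 0 at y ∈ ∅; common: ∅.
  x = 1: f ≡ 0 at y ∈ {0, 2}; g ≡ 0 at y ∈ ∅; common: ∅.
  x = 2: f ≡ 0 at y ∈ ∅; g ≡ 0 at y ∈ ∅; common: ∅.
  x = 3: f ≡ 0 at y ∈ ∅; g ≡ 0 at y ∈ ∅; common: ∅.
  x = 4: f ≡ 0 at y ∈ ∅; g ≡ 0 at y ∈ {0, 1, 2, 3, 4}; common: ∅.
Collecting: common zeros = ∅, so the count is 0.
Comparison with the Bézout bound: 0 ≤ 2 = deg(f)·deg(g), as expected for curves with no common component (the affine F_5-count falls short of the bound because intersections may lie at infinity, over extension fields, or carry multiplicity).


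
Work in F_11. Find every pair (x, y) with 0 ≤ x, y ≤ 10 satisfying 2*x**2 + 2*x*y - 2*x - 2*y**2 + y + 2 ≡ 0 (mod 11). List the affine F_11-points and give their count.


Affine F_11-points: {(1, 2), (1, 5), (4, 1), (4, 9), (6, 5), (6, 7), (7, 1), (9, 2), (10, 7), (10, 9)}; count = 10.

For each of the 121 pairs (x, y) ∈ F_11², evaluate f(x, y) mod 11. Record the zeros.
  x = 0: [0↦2, 1↦1, 2↦7, 3↦9, 4↦7, 5↦1, 6↦2, 7↦10, 8↦3, 9↦3, 10↦10]  zeros at y ∈ ∅
  x = 1: [0↦2, 1↦3, 2↦0, 3↦4, 4↦4, 5↦0, 6↦3, 7↦2, 8↦8, 9↦10, 10↦8]  zeros at y ∈ {2, 5}
  x = 2: [0↦6, 1↦9, 2↦8, 3↦3, 4↦5, 5↦3, 6↦8, 7↦9, 8↦6, 9↦10, 10↦10]  zeros at y ∈ ∅
  x = 3: [0↦3, 1↦8, 2↦9, 3↦6, 4↦10, 5↦10, 6↦6, 7↦9, 8↦8, 9↦3, 10↦5]  zeros at y ∈ ∅
  x = 4: [0↦4, 1↦0, 2↦3, 3↦2, 4↦8, 5↦10, 6↦8, 7↦2, 8↦3, 9↦0, 10↦4]  zeros at y ∈ {1, 9}
  x = 5: [0↦9, 1↦7, 2↦1, 3↦2, 4↦10, 5↦3, 6↦3, 7↦10, 8↦2, 9↦1, 10↦7]  zeros at y ∈ ∅
  x = 6: [0↦7, 1↦7, 2↦3, 3↦6, 4↦5, 5↦0, 6↦2, 7↦0, 8↦5, 9↦6, 10↦3]  zeros at y ∈ {5, 7}
  x = 7: [0↦9, 1↦0, 2↦9, 3↦3, 4↦4, 5↦1, 6↦5, 7↦5, 8↦1, 9↦4, 10↦3]  zeros at y ∈ {1}
  x = 8: [0↦4, 1↦8, 2↦8, 3↦4, 4↦7, 5↦6, 6↦1, 7↦3, 8↦1, 9↦6, 10↦7]  zeros at y ∈ ∅
  x = 9: [0↦3, 1↦9, 2↦0, 3↦9, 4↦3, 5↦4, 6↦1, 7↦5, 8↦5, 9↦1, 10↦4]  zeros at y ∈ {2}
  x = 10: [0↦6, 1↦3, 2↦7, 3↦7, 4↦3, 5↦6, 6↦5, 7↦0, 8↦2, 9↦0, 10↦5]  zeros at y ∈ {7, 9}
Collecting zeros: affine points = {(1, 2), (1, 5), (4, 1), (4, 9), (6, 5), (6, 7), (7, 1), (9, 2), (10, 7), (10, 9)}.
Total count |C(F_11)_aff| = 10.


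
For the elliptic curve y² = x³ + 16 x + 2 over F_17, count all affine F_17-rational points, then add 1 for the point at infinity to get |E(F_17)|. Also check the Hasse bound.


Affine points = {(0, 6), (0, 11), (1, 6), (1, 11), (2, 5), (2, 12), (3, 3), (3, 14), (6, 5), (6, 12), (7, 7), (7, 10), (8, 8), (8, 9), (9, 5), (9, 12), (11, 8), (11, 9), (12, 1), (12, 16), (15, 8), (15, 9), (16, 6), (16, 11)}; affine count = 24; |E(F_17)| = 25.

Discriminant check: Δ ∝ 4a³ + 27b² = 4·16³ + 27·2² = 4·4096 + 27·4 ≡ 2 (mod 17). Nonzero ⇒ E is nonsingular.
For each x ∈ F_17, compute rhs = x³ + 16·x + 2 mod 17, then count y ∈ F_17 with y² ≡ rhs.
  x = 0: rhs = 2, matching y values: 6, 11 (2 points).
  x = 1: rhs = 2, matching y values: 6, 11 (2 points).
  x = 2: rhs = 8, matching y values: 5, 12 (2 points).
  x = 3: rhs = 9, matching y values: 3, 14 (2 points).
  x = 4: rhs = 11, matching y values: none (0 points).
  x = 5: rhs = 3, matching y values: none (0 points).
  x = 6: rhs = 8, matching y values: 5, 12 (2 points).
  x = 7: rhs = 15, matching y values: 7, 10 (2 points).
  x = 8: rhs = 13, matching y values: 8, 9 (2 points).
  x = 9: rhs = 8, matching y values: 5, 12 (2 points).
  x = 10: rhs = 6, matching y values: none (0 points).
  x = 11: rhs = 13, matching y values: 8, 9 (2 points).
  x = 12: rhs = 1, matching y values: 1, 16 (2 points).
  x = 13: rhs = 10, matching y values: none (0 points).
  x = 14: rhs = 12, matching y values: none (0 points).
  x = 15: rhs = 13, matching y values: 8, 9 (2 points).
  x = 16: rhs = 2, matching y values: 6, 11 (2 points).
Total affine count: 24.
Full point count |E(F_17)| = 24 + 1 = 25.
Hasse bound: |25 − (17+1)| = |7| = 7 ≤ 2√17 ≈ 8.2462 ✓.


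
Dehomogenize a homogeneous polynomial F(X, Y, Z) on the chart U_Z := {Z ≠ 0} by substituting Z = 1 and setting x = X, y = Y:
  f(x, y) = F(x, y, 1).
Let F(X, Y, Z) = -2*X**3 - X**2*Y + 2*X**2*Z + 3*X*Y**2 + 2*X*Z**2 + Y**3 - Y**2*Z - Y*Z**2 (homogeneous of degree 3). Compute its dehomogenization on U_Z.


f(x, y) = -2*x**3 - x**2*y + 2*x**2 + 3*x*y**2 + 2*x + y**3 - y**2 - y

On U_Z we set Z = 1. Each monomial c·X^i·Y^j·Z^k in F becomes c·x^i·y^j·1^k = c·x^i·y^j.
Substituting Z = 1: F(X, Y, 1) = -2*x**3 - x**2*y + 2*x**2 + 3*x*y**2 + 2*x + y**3 - y**2 - y.
Note: deg(f) ≤ deg(F) = 3; strict inequality happens when F is divisible by Z (lost terms).


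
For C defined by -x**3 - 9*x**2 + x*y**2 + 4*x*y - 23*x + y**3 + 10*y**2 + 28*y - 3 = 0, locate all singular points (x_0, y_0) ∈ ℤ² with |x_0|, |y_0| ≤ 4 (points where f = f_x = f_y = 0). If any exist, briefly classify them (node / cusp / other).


Singular points: {(-3, -2)}; classification: cusp.

Compute partial derivatives:
  f_x = -3*x**2 - 18*x + y**2 + 4*y - 23.
  f_y = 2*x*y + 4*x + 3*y**2 + 20*y + 28.
Scan x_0 ∈ {−4, ..., 4}. For each x_0, f_y(x_0, y) is a polynomial in y; find its integer roots y ∈ {−4, ..., 4}, then test f_x and f at those candidates.
  x = -4: f_y(-4, y) = 3*y**2 + 12*y + 12; vanishes at y ∈ {-2}. (-4, -2): f_x = -3 ≠ 0.
  x = -3: f_y(-3, y) = 3*y**2 + 14*y + 16; vanishes at y ∈ {-2}. (-3, -2): f_x = 0, f = 0 — SINGULAR.
  x = -2: f_y(-2, y) = 3*y**2 + 16*y + 20; vanishes at y ∈ {-2}. (-2, -2): f_x = -3 ≠ 0.
  x = -1: f_y(-1, y) = 3*y**2 + 18*y + 24; vanishes at y ∈ {-4, -2}. (-1, -4): f_x = -8 ≠ 0; (-1, -2): f_x = -12 ≠ 0.
  x = 0: f_y(0, y) = 3*y**2 + 20*y + 28; vanishes at y ∈ {-2}. (0, -2): f_x = -27 ≠ 0.
  x = 1: f_y(1, y) = 3*y**2 + 22*y + 32; vanishes at y ∈ {-2}. (1, -2): f_x = -48 ≠ 0.
  x = 2: f_y(2, y) = 3*y**2 + 24*y + 36; vanishes at y ∈ {-2}. (2, -2): f_x = -75 ≠ 0.
  x = 3: f_y(3, y) = 3*y**2 + 26*y + 40; vanishes at y ∈ {-2}. (3, -2): f_x = -108 ≠ 0.
  x = 4: f_y(4, y) = 3*y**2 + 28*y + 44; vanishes at y ∈ {-2}. (4, -2): f_x = -147 ≠ 0.
Only singular point on the grid: (-3, -2).
Classify: substitute x = -3 + u, y = -2 + v and expand: f = -u**3 + u*v**2 + v**3 + v**2.
No constant or linear terms (consistent with a singular point). Quadratic part: v**2. Cubic part: -u**3 + u*v**2 + v**3.
The quadratic part v**2 is a perfect square, so there is a single (double) tangent line v = 0, i.e. y = -2. Restricting the cubic part to that line (v = 0) leaves -u**3 ≠ 0, so f is not divisible by v and the branch is v² ≈ u**3 to lowest order — this is a cusp.
Classification: cusp.


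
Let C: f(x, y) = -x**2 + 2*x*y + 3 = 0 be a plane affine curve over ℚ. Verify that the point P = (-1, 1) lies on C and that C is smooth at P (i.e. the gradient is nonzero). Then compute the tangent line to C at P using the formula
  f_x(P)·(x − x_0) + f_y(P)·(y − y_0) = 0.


Tangent line at P: 4*x - 2*y + 6 = 0.

Step 1: f(-1, 1) = 0, so P lies on C.
Step 2: partial derivatives
  f_x(x, y) = -2*x + 2*y, f_y(x, y) = 2*x.
  f_x(P) = 4, f_y(P) = -2 (gradient nonzero, so P is smooth).
Step 3: tangent line at P: 4·(x − -1) + -2·(y − 1) = 0.
Expanding: 4*x - 2*y + 6 = 0.


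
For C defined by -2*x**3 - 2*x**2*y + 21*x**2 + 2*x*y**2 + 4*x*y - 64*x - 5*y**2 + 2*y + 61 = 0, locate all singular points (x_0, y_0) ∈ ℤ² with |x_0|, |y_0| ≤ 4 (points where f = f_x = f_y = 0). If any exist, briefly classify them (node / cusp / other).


Singular points: {(3, 2)}; classification: node.

Compute partial derivatives:
  f_x = -6*x**2 - 4*x*y + 42*x + 2*y**2 + 4*y - 64.
  f_y = -2*x**2 + 4*x*y + 4*x - 10*y + 2.
Scan x_0 ∈ {−4, ..., 4}. For each x_0, f_y(x_0, y) is a polynomial in y; find its integer roots y ∈ {−4, ..., 4}, then test f_x and f at those candidates.
  x = -4: f_y(-4, y) = -26*y - 46; no integer root y with |y| ≤ 4.
  x = -3: f_y(-3, y) = -22*y - 28; no integer root y with |y| ≤ 4.
  x = -2: f_y(-2, y) = -18*y - 14; no integer root y with |y| ≤ 4.
  x = -1: f_y(-1, y) = -14*y - 4; no integer root y with |y| ≤ 4.
  x = 0: f_y(0, y) = 2 - 10*y; no integer root y with |y| ≤ 4.
  x = 1: f_y(1, y) = 4 - 6*y; no integer root y with |y| ≤ 4.
  x = 2: f_y(2, y) = 2 - 2*y; vanishes at y ∈ {1}. (2, 1): f_x = -6 ≠ 0.
  x = 3: f_y(3, y) = 2*y - 4; vanishes at y ∈ {2}. (3, 2): f_x = 0, f = 0 — SINGULAR.
  x = 4: f_y(4, y) = 6*y - 14; no integer root y with |y| ≤ 4.
Only singular point on the grid: (3, 2).
Classify: substitute x = 3 + u, y = 2 + v and expand: f = -2*u**3 - 2*u**2*v - u**2 + 2*u*v**2 + v**2.
No constant or linear terms (consistent with a singular point). Quadratic part: -u**2 + v**2. Cubic part: -2*u**3 - 2*u**2*v + 2*u*v**2.
The quadratic part v**2 - u**2 = (v − u)(v + u) splits into two distinct linear factors, so there are two distinct tangent lines y − 2 = ±(x − 3) — this is a node (ordinary double point).
Classification: node.


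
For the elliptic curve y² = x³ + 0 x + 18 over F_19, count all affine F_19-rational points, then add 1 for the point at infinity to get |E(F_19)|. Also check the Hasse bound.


Affine points = {(1, 0), (2, 8), (2, 11), (3, 8), (3, 11), (4, 5), (4, 14), (6, 5), (6, 14), (7, 0), (8, 6), (8, 13), (9, 5), (9, 14), (10, 7), (10, 12), (11, 0), (12, 6), (12, 13), (13, 7), (13, 12), (14, 8), (14, 11), (15, 7), (15, 12), (18, 6), (18, 13)}; affine count = 27; |E(F_19)| = 28.

Discriminant check: Δ ∝ 4a³ + 27b² = 4·0³ + 27·18² = 4·0 + 27·324 ≡ 8 (mod 19). Nonzero ⇒ E is nonsingular.
For each x ∈ F_19, compute rhs = x³ + 0·x + 18 mod 19, then count y ∈ F_19 with y² ≡ rhs.
  x = 0: rhs = 18, matching y values: none (0 points).
  x = 1: rhs = 0, matching y values: 0 (1 points).
  x = 2: rhs = 7, matching y values: 8, 11 (2 points).
  x = 3: rhs = 7, matching y values: 8, 11 (2 points).
  x = 4: rhs = 6, matching y values: 5, 14 (2 points).
  x = 5: rhs = 10, matching y values: none (0 points).
  x = 6: rhs = 6, matching y values: 5, 14 (2 points).
  x = 7: rhs = 0, matching y values: 0 (1 points).
  x = 8: rhs = 17, matching y values: 6, 13 (2 points).
  x = 9: rhs = 6, matching y values: 5, 14 (2 points).
  x = 10: rhs = 11, matching y values: 7, 12 (2 points).
  x = 11: rhs = 0, matching y values: 0 (1 points).
  x = 12: rhs = 17, matching y values: 6, 13 (2 points).
  x = 13: rhs = 11, matching y values: 7, 12 (2 points).
  x = 14: rhs = 7, matching y values: 8, 11 (2 points).
  x = 15: rhs = 11, matching y values: 7, 12 (2 points).
  x = 16: rhs = 10, matching y values: none (0 points).
  x = 17: rhs = 10, matching y values: none (0 points).
  x = 18: rhs = 17, matching y values: 6, 13 (2 points).
Total affine count: 27.
Full point count |E(F_19)| = 27 + 1 = 28.
Hasse bound: |28 − (19+1)| = |8| = 8 ≤ 2√19 ≈ 8.7178 ✓.


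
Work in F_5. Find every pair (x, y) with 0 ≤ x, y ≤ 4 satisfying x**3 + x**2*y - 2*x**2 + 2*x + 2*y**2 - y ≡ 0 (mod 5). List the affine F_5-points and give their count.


Affine F_5-points: {(0, 0), (0, 3), (3, 0), (3, 1), (4, 0)}; count = 5.

For each of the 25 pairs (x, y) ∈ F_5², evaluate f(x, y) mod 5. Record the zeros.
  x = 0: [0↦0, 1↦1, 2↦1, 3↦0, 4↦3]  zeros at y ∈ {0, 3}
  x = 1: [0↦1, 1↦3, 2↦4, 3↦4, 4↦3]  zeros at y ∈ ∅
  x = 2: [0↦4, 1↦4, 2↦3, 3↦1, 4↦3]  zeros at y ∈ ∅
  x = 3: [0↦0, 1↦0, 2↦4, 3↦2, 4↦4]  zeros at y ∈ {0, 1}
  x = 4: [0↦0, 1↦2, 2↦3, 3↦3, 4↦2]  zeros at y ∈ {0}
Collecting zeros: affine points = {(0, 0), (0, 3), (3, 0), (3, 1), (4, 0)}.
Total count |C(F_5)_aff| = 5.


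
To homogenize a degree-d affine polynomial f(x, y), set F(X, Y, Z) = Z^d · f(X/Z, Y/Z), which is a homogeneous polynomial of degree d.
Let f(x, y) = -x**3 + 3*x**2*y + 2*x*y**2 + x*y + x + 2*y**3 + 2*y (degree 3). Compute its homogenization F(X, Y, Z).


F(X, Y, Z) = -X**3 + 3*X**2*Y + 2*X*Y**2 + X*Y*Z + X*Z**2 + 2*Y**3 + 2*Y*Z**2

deg(f) = 3.
Substitute x = X/Z, y = Y/Z into f, then multiply by Z^3.
  monomial -1·x^3·y^0 ↦ -1·X^3·Y^0·Z^0.
  monomial 3·x^2·y^1 ↦ 3·X^2·Y^1·Z^0.
  monomial 2·x^1·y^2 ↦ 2·X^1·Y^2·Z^0.
  monomial 1·x^1·y^1 ↦ 1·X^1·Y^1·Z^1.
  monomial 1·x^1·y^0 ↦ 1·X^1·Y^0·Z^2.
  monomial 2·x^0·y^3 ↦ 2·X^0·Y^3·Z^0.
  monomial 2·x^0·y^1 ↦ 2·X^0·Y^1·Z^2.
Collecting: F(X, Y, Z) = -X**3 + 3*X**2*Y + 2*X*Y**2 + X*Y*Z + X*Z**2 + 2*Y**3 + 2*Y*Z**2.


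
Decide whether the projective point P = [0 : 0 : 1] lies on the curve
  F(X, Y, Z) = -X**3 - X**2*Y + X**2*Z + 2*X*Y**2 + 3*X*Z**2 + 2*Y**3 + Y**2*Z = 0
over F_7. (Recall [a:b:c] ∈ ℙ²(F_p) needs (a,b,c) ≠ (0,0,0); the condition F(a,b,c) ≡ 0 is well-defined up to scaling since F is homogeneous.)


F(0,0,1) ≡ 0 (mod 7); P is on the curve.

Evaluate F(0, 0, 1) term-by-term (mod 7).
  -X**3 ↦ -1·0·1·1 = 0
  -X**2*Y ↦ -1·0·0·1 = 0
  X**2*Z ↦ 1·0·1·1 = 0
  2*X*Y**2 ↦ 2·0·0·1 = 0
  3*X*Z**2 ↦ 3·0·1·1 = 0
  2*Y**3 ↦ 2·1·0·1 = 0
  Y**2*Z ↦ 1·1·0·1 = 0
Sum: F(0, 0, 1) = (0) + (0) + (0) + (0) + (0) + (0) + (0) = 0.
Reducing mod 7: 0 ≡ 0 (mod 7).
Since F(a, b, c) ≡ 0 (mod 7), P lies on the curve.


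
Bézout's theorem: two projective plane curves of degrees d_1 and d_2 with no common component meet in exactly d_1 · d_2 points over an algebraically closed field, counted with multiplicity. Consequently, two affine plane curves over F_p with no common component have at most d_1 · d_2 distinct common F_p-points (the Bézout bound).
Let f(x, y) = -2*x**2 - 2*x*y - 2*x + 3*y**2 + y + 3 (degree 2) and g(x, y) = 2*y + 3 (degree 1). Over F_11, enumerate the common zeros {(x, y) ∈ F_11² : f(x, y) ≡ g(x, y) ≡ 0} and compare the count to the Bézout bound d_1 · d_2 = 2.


Common zeros: {(0, 4), (6, 4)}; count = 2; Bézout bound = 2.

deg(f) = 2, deg(g) = 1, so Bézout bound = 2.
Scan x ∈ F_11. For each x, list the y ∈ F_11 with f(x, y) ≡ 0 and those with g(x, y) ≡ 0 (mod 11); the common zeros in that column are the intersection.
  x = 0: f ≡ 0 at y ∈ {3, 4}; g ≡ 0 at y ∈ {4}; common: {4}.
  x = 1: f ≡ 0 at y ∈ ∅; g ≡ 0 at y ∈ {4}; common: ∅.
  x = 2: f ≡ 0 at y ∈ ∅; g ≡ 0 at y ∈ {4}; common: ∅.
  x = 3: f ≡ 0 at y ∈ ∅; g ≡ 0 at y ∈ {4}; common: ∅.
  x = 4: f ≡ 0 at y ∈ {8, 9}; g ≡ 0 at y ∈ {4}; common: ∅.
  x = 5: f ≡ 0 at y ∈ ∅; g ≡ 0 at y ∈ {4}; common: ∅.
  x = 6: f ≡ 0 at y ∈ {4, 7}; g ≡ 0 at y ∈ {4}; common: {4}.
  x = 7: f ≡ 0 at y ∈ {3, 5}; g ≡ 0 at y ∈ {4}; common: ∅.
  x = 8: f ≡ 0 at y ∈ {7, 9}; g ≡ 0 at y ∈ {4}; common: ∅.
  x = 9: f ≡ 0 at y ∈ {5, 8}; g ≡ 0 at y ∈ {4}; common: ∅.
  x = 10: f ≡ 0 at y ∈ ∅; g ≡ 0 at y ∈ {4}; common: ∅.
Collecting: common zeros = {(0, 4), (6, 4)}, so the count is 2.
Comparison with the Bézout bound: 2 ≤ 2 = deg(f)·deg(g), as expected for curves with no common component (the bound is attained).


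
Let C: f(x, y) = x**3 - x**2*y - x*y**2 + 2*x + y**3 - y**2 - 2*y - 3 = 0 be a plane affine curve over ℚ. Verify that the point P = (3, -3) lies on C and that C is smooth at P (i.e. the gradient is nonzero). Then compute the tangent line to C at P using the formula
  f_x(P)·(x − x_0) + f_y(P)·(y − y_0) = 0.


Tangent line at P: 38*x + 40*y + 6 = 0.

Step 1: f(3, -3) = 0, so P lies on C.
Step 2: partial derivatives
  f_x(x, y) = 3*x**2 - 2*x*y - y**2 + 2, f_y(x, y) = -x**2 - 2*x*y + 3*y**2 - 2*y - 2.
  f_x(P) = 38, f_y(P) = 40 (gradient nonzero, so P is smooth).
Step 3: tangent line at P: 38·(x − 3) + 40·(y − -3) = 0.
Expanding: 38*x + 40*y + 6 = 0.


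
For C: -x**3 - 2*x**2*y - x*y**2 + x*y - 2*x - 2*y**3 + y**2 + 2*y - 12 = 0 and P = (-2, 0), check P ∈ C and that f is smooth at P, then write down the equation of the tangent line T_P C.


Tangent line at P: -14*x - 8*y - 28 = 0.

Step 1: f(-2, 0) = 0, so P lies on C.
Step 2: partial derivatives
  f_x(x, y) = -3*x**2 - 4*x*y - y**2 + y - 2, f_y(x, y) = -2*x**2 - 2*x*y + x - 6*y**2 + 2*y + 2.
  f_x(P) = -14, f_y(P) = -8 (gradient nonzero, so P is smooth).
Step 3: tangent line at P: -14·(x − -2) + -8·(y − 0) = 0.
Expanding: -14*x - 8*y - 28 = 0.


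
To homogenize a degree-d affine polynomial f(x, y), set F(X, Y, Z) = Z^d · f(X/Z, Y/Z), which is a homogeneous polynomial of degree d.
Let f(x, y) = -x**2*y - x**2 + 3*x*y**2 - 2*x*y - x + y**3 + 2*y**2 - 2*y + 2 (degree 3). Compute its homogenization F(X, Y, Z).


F(X, Y, Z) = -X**2*Y - X**2*Z + 3*X*Y**2 - 2*X*Y*Z - X*Z**2 + Y**3 + 2*Y**2*Z - 2*Y*Z**2 + 2*Z**3

deg(f) = 3.
Substitute x = X/Z, y = Y/Z into f, then multiply by Z^3.
  monomial -1·x^2·y^1 ↦ -1·X^2·Y^1·Z^0.
  monomial -1·x^2·y^0 ↦ -1·X^2·Y^0·Z^1.
  monomial 3·x^1·y^2 ↦ 3·X^1·Y^2·Z^0.
  monomial -2·x^1·y^1 ↦ -2·X^1·Y^1·Z^1.
  monomial -1·x^1·y^0 ↦ -1·X^1·Y^0·Z^2.
  monomial 1·x^0·y^3 ↦ 1·X^0·Y^3·Z^0.
  monomial 2·x^0·y^2 ↦ 2·X^0·Y^2·Z^1.
  monomial -2·x^0·y^1 ↦ -2·X^0·Y^1·Z^2.
  monomial 2·x^0·y^0 ↦ 2·X^0·Y^0·Z^3.
Collecting: F(X, Y, Z) = -X**2*Y - X**2*Z + 3*X*Y**2 - 2*X*Y*Z - X*Z**2 + Y**3 + 2*Y**2*Z - 2*Y*Z**2 + 2*Z**3.


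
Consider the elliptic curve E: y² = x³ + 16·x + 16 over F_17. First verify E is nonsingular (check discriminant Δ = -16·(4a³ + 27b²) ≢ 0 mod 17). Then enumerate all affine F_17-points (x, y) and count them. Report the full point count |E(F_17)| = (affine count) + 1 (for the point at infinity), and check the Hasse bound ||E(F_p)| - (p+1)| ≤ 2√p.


Affine points = {(0, 4), (0, 13), (1, 4), (1, 13), (4, 5), (4, 12), (5, 0), (12, 7), (12, 10), (14, 3), (14, 14), (16, 4), (16, 13)}; affine count = 13; |E(F_17)| = 14.

Discriminant check: Δ ∝ 4a³ + 27b² = 4·16³ + 27·16² = 4·4096 + 27·256 ≡ 6 (mod 17). Nonzero ⇒ E is nonsingular.
For each x ∈ F_17, compute rhs = x³ + 16·x + 16 mod 17, then count y ∈ F_17 with y² ≡ rhs.
  x = 0: rhs = 16, matching y values: 4, 13 (2 points).
  x = 1: rhs = 16, matching y values: 4, 13 (2 points).
  x = 2: rhs = 5, matching y values: none (0 points).
  x = 3: rhs = 6, matching y values: none (0 points).
  x = 4: rhs = 8, matching y values: 5, 12 (2 points).
  x = 5: rhs = 0, matching y values: 0 (1 points).
  x = 6: rhs = 5, matching y values: none (0 points).
  x = 7: rhs = 12, matching y values: none (0 points).
  x = 8: rhs = 10, matching y values: none (0 points).
  x = 9: rhs = 5, matching y values: none (0 points).
  x = 10: rhs = 3, matching y values: none (0 points).
  x = 11: rhs = 10, matching y values: none (0 points).
  x = 12: rhs = 15, matching y values: 7, 10 (2 points).
  x = 13: rhs = 7, matching y values: none (0 points).
  x = 14: rhs = 9, matching y values: 3, 14 (2 points).
  x = 15: rhs = 10, matching y values: none (0 points).
  x = 16: rhs = 16, matching y values: 4, 13 (2 points).
Total affine count: 13.
Full point count |E(F_17)| = 13 + 1 = 14.
Hasse bound: |14 − (17+1)| = |-4| = 4 ≤ 2√17 ≈ 8.2462 ✓.


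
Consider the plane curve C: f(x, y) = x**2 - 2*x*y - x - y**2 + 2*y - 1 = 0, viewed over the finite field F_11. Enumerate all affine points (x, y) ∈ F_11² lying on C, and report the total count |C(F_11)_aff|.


Affine F_11-points: {(0, 1), (3, 1), (3, 6), (4, 0), (4, 5), (7, 5), (8, 0), (8, 8), (9, 8), (9, 9), (10, 6), (10, 9)}; count = 12.

For each of the 121 pairs (x, y) ∈ F_11², evaluate f(x, y) mod 11. Record the zeros.
  x = 0: [0↦10, 1↦0, 2↦10, 3↦7, 4↦2, 5↦6, 6↦8, 7↦8, 8↦6, 9↦2, 10↦7]  zeros at y ∈ {1}
  x = 1: [0↦10, 1↦9, 2↦6, 3↦1, 4↦5, 5↦7, 6↦7, 7↦5, 8↦1, 9↦6, 10↦9]  zeros at y ∈ ∅
  x = 2: [0↦1, 1↦9, 2↦4, 3↦8, 4↦10, 5↦10, 6↦8, 7↦4, 8↦9, 9↦1, 10↦2]  zeros at y ∈ ∅
  x = 3: [0↦5, 1↦0, 2↦4, 3↦6, 4↦6, 5↦4, 6↦0, 7↦5, 8↦8, 9↦9, 10↦8]  zeros at y ∈ {1, 6}
  x = 4: [0↦0, 1↦4, 2↦6, 3↦6, 4↦4, 5↦0, 6↦5, 7↦8, 8↦9, 9↦8, 10↦5]  zeros at y ∈ {0, 5}
  x = 5: [0↦8, 1↦10, 2↦10, 3↦8, 4↦4, 5↦9, 6↦1, 7↦2, 8↦1, 9↦9, 10↦4]  zeros at y ∈ ∅
  x = 6: [0↦7, 1↦7, 2↦5, 3↦1, 4↦6, 5↦9, 6↦10, 7↦9, 8↦6, 9↦1, 10↦5]  zeros at y ∈ ∅
  x = 7: [0↦8, 1↦6, 2↦2, 3↦7, 4↦10, 5↦0, 6↦10, 7↦7, 8↦2, 9↦6, 10↦8]  zeros at y ∈ {5}
  x = 8: [0↦0, 1↦7, 2↦1, 3↦4, 4↦5, 5↦4, 6↦1, 7↦7, 8↦0, 9↦2, 10↦2]  zeros at y ∈ {0, 8}
  x = 9: [0↦5, 1↦10, 2↦2, 3↦3, 4↦2, 5↦10, 6↦5, 7↦9, 8↦0, 9↦0, 10↦9]  zeros at y ∈ {8, 9}
  x = 10: [0↦1, 1↦4, 2↦5, 3↦4, 4↦1, 5↦7, 6↦0, 7↦2, 8↦2, 9↦0, 10↦7]  zeros at y ∈ {6, 9}
Collecting zeros: affine points = {(0, 1), (3, 1), (3, 6), (4, 0), (4, 5), (7, 5), (8, 0), (8, 8), (9, 8), (9, 9), (10, 6), (10, 9)}.
Total count |C(F_11)_aff| = 12.


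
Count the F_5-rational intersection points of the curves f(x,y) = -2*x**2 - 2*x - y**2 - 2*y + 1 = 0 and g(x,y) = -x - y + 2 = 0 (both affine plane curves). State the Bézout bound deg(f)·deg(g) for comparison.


Common zeros: ∅; count = 0; Bézout bound = 2.

deg(f) = 2, deg(g) = 1, so Bézout bound = 2.
Scan x ∈ F_5. For each x, list the y ∈ F_5 with f(x, y) ≡ 0 and those with g(x, y) ≡ 0 (mod 5); the common zeros in that column are the intersection.
  x = 0: f ≡ 0 at y ∈ ∅; g ≡ 0 at y ∈ {2}; common: ∅.
  x = 1: f ≡ 0 at y ∈ ∅; g ≡ 0 at y ∈ {1}; common: ∅.
  x = 2: f ≡ 0 at y ∈ {4}; g ≡ 0 at y ∈ {0}; common: ∅.
  x = 3: f ≡ 0 at y ∈ ∅; g ≡ 0 at y ∈ {4}; common: ∅.
  x = 4: f ≡ 0 at y ∈ ∅; g ≡ 0 at y ∈ {3}; common: ∅.
Collecting: common zeros = ∅, so the count is 0.
Comparison with the Bézout bound: 0 ≤ 2 = deg(f)·deg(g), as expected for curves with no common component (the affine F_5-count falls short of the bound because intersections may lie at infinity, over extension fields, or carry multiplicity).


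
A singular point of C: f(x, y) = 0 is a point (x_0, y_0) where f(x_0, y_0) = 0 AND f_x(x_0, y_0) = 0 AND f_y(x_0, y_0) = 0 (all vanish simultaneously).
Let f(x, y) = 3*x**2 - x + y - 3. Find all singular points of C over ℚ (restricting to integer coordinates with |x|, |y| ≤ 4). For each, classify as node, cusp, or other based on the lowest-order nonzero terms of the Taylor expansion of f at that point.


No singular points in the scanned grid; C is smooth there.

Compute partial derivatives:
  f_x = 6*x - 1.
  f_y = 1.
f_y = 1 is a nonzero constant, so f_y never vanishes: no point (x, y) can satisfy f = f_x = f_y = 0. In particular no (x, y) ∈ {−4, ..., 4}² is singular; the curve is smooth.


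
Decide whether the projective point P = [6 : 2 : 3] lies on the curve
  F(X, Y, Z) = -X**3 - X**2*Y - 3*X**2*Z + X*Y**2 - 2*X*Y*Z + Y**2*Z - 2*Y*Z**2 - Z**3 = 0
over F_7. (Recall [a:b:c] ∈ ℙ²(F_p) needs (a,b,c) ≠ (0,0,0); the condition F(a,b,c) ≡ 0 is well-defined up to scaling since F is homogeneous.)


F(6,2,3) ≡ 3 (mod 7); P is NOT on the curve.

Evaluate F(6, 2, 3) term-by-term (mod 7).
  -X**3 ↦ -1·216·1·1 = -216
  -X**2*Y ↦ -1·36·2·1 = -72
  -3*X**2*Z ↦ -3·36·1·3 = -324
  X*Y**2 ↦ 1·6·4·1 = 24
  -2*X*Y*Z ↦ -2·6·2·3 = -72
  Y**2*Z ↦ 1·1·4·3 = 12
  -2*Y*Z**2 ↦ -2·1·2·9 = -36
  -Z**3 ↦ -1·1·1·27 = -27
Sum: F(6, 2, 3) = (-216) + (-72) + (-324) + (24) + (-72) + (12) + (-36) + (-27) = -711.
Reducing mod 7: -711 ≡ 3 (mod 7).
Since F(a, b, c) ≡ 3 ≠ 0 (mod 7), P does NOT lie on the curve.


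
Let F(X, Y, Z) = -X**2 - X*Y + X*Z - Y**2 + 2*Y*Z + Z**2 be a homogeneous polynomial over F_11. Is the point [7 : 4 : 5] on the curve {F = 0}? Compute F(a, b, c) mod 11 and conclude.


F(7,4,5) ≡ 7 (mod 11); P is NOT on the curve.

Evaluate F(7, 4, 5) term-by-term (mod 11).
  -X**2 ↦ -1·49·1·1 = -49
  -X*Y ↦ -1·7·4·1 = -28
  X*Z ↦ 1·7·1·5 = 35
  -Y**2 ↦ -1·1·16·1 = -16
  2*Y*Z ↦ 2·1·4·5 = 40
  Z**2 ↦ 1·1·1·25 = 25
Sum: F(7, 4, 5) = (-49) + (-28) + (35) + (-16) + (40) + (25) = 7.
Reducing mod 11: 7 ≡ 7 (mod 11).
Since F(a, b, c) ≡ 7 ≠ 0 (mod 11), P does NOT lie on the curve.


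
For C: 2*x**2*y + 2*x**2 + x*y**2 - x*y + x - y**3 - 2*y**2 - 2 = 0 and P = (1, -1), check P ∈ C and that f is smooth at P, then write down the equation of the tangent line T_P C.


Tangent line at P: 3*x - 3 = 0.

Step 1: f(1, -1) = 0, so P lies on C.
Step 2: partial derivatives
  f_x(x, y) = 4*x*y + 4*x + y**2 - y + 1, f_y(x, y) = 2*x**2 + 2*x*y - x - 3*y**2 - 4*y.
  f_x(P) = 3, f_y(P) = 0 (gradient nonzero, so P is smooth).
Step 3: tangent line at P: 3·(x − 1) + 0·(y − -1) = 0.
Expanding: 3*x - 3 = 0.


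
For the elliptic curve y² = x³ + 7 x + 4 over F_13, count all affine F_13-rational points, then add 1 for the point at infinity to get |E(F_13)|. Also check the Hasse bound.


Affine points = {(0, 2), (0, 11), (1, 5), (1, 8), (2, 0), (3, 0), (8, 0), (9, 4), (9, 9), (12, 3), (12, 10)}; affine count = 11; |E(F_13)| = 12.

Discriminant check: Δ ∝ 4a³ + 27b² = 4·7³ + 27·4² = 4·343 + 27·16 ≡ 10 (mod 13). Nonzero ⇒ E is nonsingular.
For each x ∈ F_13, compute rhs = x³ + 7·x + 4 mod 13, then count y ∈ F_13 with y² ≡ rhs.
  x = 0: rhs = 4, matching y values: 2, 11 (2 points).
  x = 1: rhs = 12, matching y values: 5, 8 (2 points).
  x = 2: rhs = 0, matching y values: 0 (1 points).
  x = 3: rhs = 0, matching y values: 0 (1 points).
  x = 4: rhs = 5, matching y values: none (0 points).
  x = 5: rhs = 8, matching y values: none (0 points).
  x = 6: rhs = 2, matching y values: none (0 points).
  x = 7: rhs = 6, matching y values: none (0 points).
  x = 8: rhs = 0, matching y values: 0 (1 points).
  x = 9: rhs = 3, matching y values: 4, 9 (2 points).
  x = 10: rhs = 8, matching y values: none (0 points).
  x = 11: rhs = 8, matching y values: none (0 points).
  x = 12: rhs = 9, matching y values: 3, 10 (2 points).
Total affine count: 11.
Full point count |E(F_13)| = 11 + 1 = 12.
Hasse bound: |12 − (13+1)| = |-2| = 2 ≤ 2√13 ≈ 7.2111 ✓.


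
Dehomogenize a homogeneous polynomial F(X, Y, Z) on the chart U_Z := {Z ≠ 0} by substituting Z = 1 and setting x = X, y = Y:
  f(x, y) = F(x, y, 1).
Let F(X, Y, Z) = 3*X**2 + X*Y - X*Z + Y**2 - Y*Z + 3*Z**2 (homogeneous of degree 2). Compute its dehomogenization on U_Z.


f(x, y) = 3*x**2 + x*y - x + y**2 - y + 3

On U_Z we set Z = 1. Each monomial c·X^i·Y^j·Z^k in F becomes c·x^i·y^j·1^k = c·x^i·y^j.
Substituting Z = 1: F(X, Y, 1) = 3*x**2 + x*y - x + y**2 - y + 3.
Note: deg(f) ≤ deg(F) = 2; strict inequality happens when F is divisible by Z (lost terms).


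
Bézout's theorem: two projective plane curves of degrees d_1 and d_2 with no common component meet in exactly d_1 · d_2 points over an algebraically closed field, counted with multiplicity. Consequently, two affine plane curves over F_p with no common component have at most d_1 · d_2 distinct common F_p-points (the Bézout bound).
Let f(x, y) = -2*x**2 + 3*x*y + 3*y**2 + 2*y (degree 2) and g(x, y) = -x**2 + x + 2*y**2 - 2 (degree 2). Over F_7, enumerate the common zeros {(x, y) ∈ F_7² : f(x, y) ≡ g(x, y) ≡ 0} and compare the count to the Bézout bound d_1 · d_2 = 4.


Common zeros: {(3, 5), (6, 4)}; count = 2; Bézout bound = 4.

deg(f) = 2, deg(g) = 2, so Bézout bound = 4.
Scan x ∈ F_7. For each x, list the y ∈ F_7 with f(x, y) ≡ 0 and those with g(x, y) ≡ 0 (mod 7); the common zeros in that column are the intersection.
  x = 0: f ≡ 0 at y ∈ {0, 4}; g ≡ 0 at y ∈ {1, 6}; common: ∅.
  x = 1: f ≡ 0 at y ∈ {5}; g ≡ 0 at y ∈ {1, 6}; common: ∅.
  x = 2: f ≡ 0 at y ∈ ∅; g ≡ 0 at y ∈ {3, 4}; common: ∅.
  x = 3: f ≡ 0 at y ∈ {3, 5}; g ≡ 0 at y ∈ {2, 5}; common: {5}.
  x = 4: f ≡ 0 at y ∈ ∅; g ≡ 0 at y ∈ {0}; common: ∅.
  x = 5: f ≡ 0 at y ∈ {3}; g ≡ 0 at y ∈ {2, 5}; common: ∅.
  x = 6: f ≡ 0 at y ∈ {1, 4}; g ≡ 0 at y ∈ {3, 4}; common: {4}.
Collecting: common zeros = {(3, 5), (6, 4)}, so the count is 2.
Comparison with the Bézout bound: 2 ≤ 4 = deg(f)·deg(g), as expected for curves with no common component (the affine F_7-count falls short of the bound because intersections may lie at infinity, over extension fields, or carry multiplicity).


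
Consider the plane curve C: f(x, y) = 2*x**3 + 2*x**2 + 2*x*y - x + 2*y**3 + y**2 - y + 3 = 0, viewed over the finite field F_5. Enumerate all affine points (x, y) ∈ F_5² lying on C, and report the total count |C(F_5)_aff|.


Affine F_5-points: {(0, 1), (1, 1), (2, 0), (3, 1), (3, 3)}; count = 5.

For each of the 25 pairs (x, y) ∈ F_5², evaluate f(x, y) mod 5. Record the zeros.
  x = 0: [0↦3, 1↦0, 2↦1, 3↦3, 4↦3]  zeros at y ∈ {1}
  x = 1: [0↦1, 1↦0, 2↦3, 3↦2, 4↦4]  zeros at y ∈ {1}
  x = 2: [0↦0, 1↦1, 2↦1, 3↦2, 4↦1]  zeros at y ∈ {0}
  x = 3: [0↦2, 1↦0, 2↦2, 3↦0, 4↦1]  zeros at y ∈ {1, 3}
  x = 4: [0↦4, 1↦4, 2↦3, 3↦3, 4↦1]  zeros at y ∈ ∅
Collecting zeros: affine points = {(0, 1), (1, 1), (2, 0), (3, 1), (3, 3)}.
Total count |C(F_5)_aff| = 5.


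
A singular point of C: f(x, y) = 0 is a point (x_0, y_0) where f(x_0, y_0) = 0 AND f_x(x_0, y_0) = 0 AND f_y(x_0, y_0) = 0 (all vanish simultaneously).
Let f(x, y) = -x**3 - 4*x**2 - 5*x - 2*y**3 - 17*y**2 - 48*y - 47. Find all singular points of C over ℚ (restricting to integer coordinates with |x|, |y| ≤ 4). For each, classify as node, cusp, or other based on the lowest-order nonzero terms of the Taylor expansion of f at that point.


Singular points: {(-1, -3)}; classification: node.

Compute partial derivatives:
  f_x = -3*x**2 - 8*x - 5.
  f_y = -6*y**2 - 34*y - 48.
Scan x_0 ∈ {−4, ..., 4}. For each x_0, f_y(x_0, y) is a polynomial in y; find its integer roots y ∈ {−4, ..., 4}, then test f_x and f at those candidates.
  x = -4: f_y(-4, y) = -6*y**2 - 34*y - 48; vanishes at y ∈ {-3}. (-4, -3): f_x = -21 ≠ 0.
  x = -3: f_y(-3, y) = -6*y**2 - 34*y - 48; vanishes at y ∈ {-3}. (-3, -3): f_x = -8 ≠ 0.
  x = -2: f_y(-2, y) = -6*y**2 - 34*y - 48; vanishes at y ∈ {-3}. (-2, -3): f_x = -1 ≠ 0.
  x = -1: f_y(-1, y) = -6*y**2 - 34*y - 48; vanishes at y ∈ {-3}. (-1, -3): f_x = 0, f = 0 — SINGULAR.
  x = 0: f_y(0, y) = -6*y**2 - 34*y - 48; vanishes at y ∈ {-3}. (0, -3): f_x = -5 ≠ 0.
  x = 1: f_y(1, y) = -6*y**2 - 34*y - 48; vanishes at y ∈ {-3}. (1, -3): f_x = -16 ≠ 0.
  x = 2: f_y(2, y) = -6*y**2 - 34*y - 48; vanishes at y ∈ {-3}. (2, -3): f_x = -33 ≠ 0.
  x = 3: f_y(3, y) = -6*y**2 - 34*y - 48; vanishes at y ∈ {-3}. (3, -3): f_x = -56 ≠ 0.
  x = 4: f_y(4, y) = -6*y**2 - 34*y - 48; vanishes at y ∈ {-3}. (4, -3): f_x = -85 ≠ 0.
Only singular point on the grid: (-1, -3).
Classify: substitute x = -1 + u, y = -3 + v and expand: f = -u**3 - u**2 - 2*v**3 + v**2.
No constant or linear terms (consistent with a singular point). Quadratic part: -u**2 + v**2. Cubic part: -u**3 - 2*v**3.
The quadratic part v**2 - u**2 = (v − u)(v + u) splits into two distinct linear factors, so there are two distinct tangent lines y − -3 = ±(x − -1) — this is a node (ordinary double point).
Classification: node.
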